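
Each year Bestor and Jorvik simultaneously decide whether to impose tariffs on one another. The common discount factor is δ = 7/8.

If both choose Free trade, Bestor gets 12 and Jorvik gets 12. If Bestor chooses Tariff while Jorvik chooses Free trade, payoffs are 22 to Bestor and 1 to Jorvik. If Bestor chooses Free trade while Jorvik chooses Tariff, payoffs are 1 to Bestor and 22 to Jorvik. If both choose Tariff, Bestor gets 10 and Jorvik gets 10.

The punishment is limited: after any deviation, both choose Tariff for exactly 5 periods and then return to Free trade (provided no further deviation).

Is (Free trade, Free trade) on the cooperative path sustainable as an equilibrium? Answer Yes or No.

No

Comparing payoff streams over the 6 periods until play realigns: cooperate → 12(1+δ+…+δ^5); deviate → 22 + 10(δ+…+δ^5).
Cooperation is sustained iff (12−10)(δ+…+δ^5) ≥ 22−12.
δ+…+δ^5 = 7/8·(1−(7/8)^5)/(1−7/8) = 3.4096, and (22−12)/(12−10) = 5.0000.
3.4096 < 5.0000, so cooperation is not sustainable.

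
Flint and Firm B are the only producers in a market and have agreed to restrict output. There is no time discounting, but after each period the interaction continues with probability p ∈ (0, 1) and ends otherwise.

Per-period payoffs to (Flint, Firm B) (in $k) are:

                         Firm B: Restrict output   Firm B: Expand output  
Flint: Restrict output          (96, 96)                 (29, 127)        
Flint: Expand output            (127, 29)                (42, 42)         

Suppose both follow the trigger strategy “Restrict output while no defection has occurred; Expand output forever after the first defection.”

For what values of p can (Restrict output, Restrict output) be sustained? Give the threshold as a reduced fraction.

31/85

With no time discounting, the continuation probability p plays the role of the discount factor.
Grim-trigger IC: 96/(1−p) ≥ 127 + 42p/(1−p) ⇒ p ≥ (127−96)/(127−42) = 31/85.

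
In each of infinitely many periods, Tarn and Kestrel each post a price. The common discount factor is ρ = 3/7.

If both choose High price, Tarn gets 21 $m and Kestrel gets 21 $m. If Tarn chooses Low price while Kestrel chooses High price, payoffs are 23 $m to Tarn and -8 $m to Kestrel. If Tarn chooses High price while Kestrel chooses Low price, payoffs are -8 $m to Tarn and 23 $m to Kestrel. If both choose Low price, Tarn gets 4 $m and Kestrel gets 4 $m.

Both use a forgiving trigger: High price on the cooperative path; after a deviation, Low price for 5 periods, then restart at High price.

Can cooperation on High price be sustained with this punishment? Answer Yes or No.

Yes

IC: ρ+…+ρ^5 ≥ (23−21)/(21−4) = 2/17.
At ρ = 3/7: partial sum = 0.7392 ≥ 0.1176. Cooperation sustainable.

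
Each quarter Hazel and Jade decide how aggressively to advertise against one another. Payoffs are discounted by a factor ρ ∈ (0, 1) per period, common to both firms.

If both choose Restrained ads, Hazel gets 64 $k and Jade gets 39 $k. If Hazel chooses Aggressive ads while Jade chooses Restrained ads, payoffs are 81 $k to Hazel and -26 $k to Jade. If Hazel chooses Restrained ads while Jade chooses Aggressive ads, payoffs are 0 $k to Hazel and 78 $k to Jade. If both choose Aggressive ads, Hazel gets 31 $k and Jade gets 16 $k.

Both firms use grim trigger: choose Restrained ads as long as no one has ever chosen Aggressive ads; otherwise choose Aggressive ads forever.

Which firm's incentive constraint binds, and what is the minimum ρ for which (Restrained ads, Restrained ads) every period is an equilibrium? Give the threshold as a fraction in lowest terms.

Jade; ρ ≥ 39/62

Hazel's threshold: (81−64)/(81−31) = 17/50.
Jade's threshold: (78−39)/(78−16) = 39/62.
17/50 < 39/62, so Jade binds and ρ* = 39/62.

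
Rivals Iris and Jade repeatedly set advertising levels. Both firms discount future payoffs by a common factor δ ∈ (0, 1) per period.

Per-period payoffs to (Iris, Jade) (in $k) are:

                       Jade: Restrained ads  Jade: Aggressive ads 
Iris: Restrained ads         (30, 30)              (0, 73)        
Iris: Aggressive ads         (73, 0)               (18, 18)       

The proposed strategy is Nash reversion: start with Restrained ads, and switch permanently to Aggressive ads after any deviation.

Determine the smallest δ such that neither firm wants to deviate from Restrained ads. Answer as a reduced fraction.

One-period gain from deviating is 73 − 30 = 43. The loss is 30 − 18 = 12 in every subsequent period, with present value 12·δ/(1−δ).
Deviation is unprofitable when 12·δ/(1−δ) ≥ 43, i.e. δ/(1−δ) ≥ 43/12.
Equivalently δ ≥ 43/(43+12) = 43/55.

43/55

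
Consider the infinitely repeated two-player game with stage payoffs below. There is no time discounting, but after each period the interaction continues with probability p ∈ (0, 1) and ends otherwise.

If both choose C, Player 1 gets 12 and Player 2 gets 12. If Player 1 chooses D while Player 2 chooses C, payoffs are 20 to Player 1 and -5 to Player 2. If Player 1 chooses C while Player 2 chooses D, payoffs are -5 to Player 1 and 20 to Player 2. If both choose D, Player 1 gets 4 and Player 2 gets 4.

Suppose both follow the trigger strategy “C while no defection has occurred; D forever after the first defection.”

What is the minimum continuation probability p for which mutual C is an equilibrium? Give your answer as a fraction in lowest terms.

1/2

With no time discounting, the continuation probability p plays the role of the discount factor.
Grim-trigger IC: 12/(1−p) ≥ 20 + 4p/(1−p) ⇒ p ≥ (20−12)/(20−4) = 1/2.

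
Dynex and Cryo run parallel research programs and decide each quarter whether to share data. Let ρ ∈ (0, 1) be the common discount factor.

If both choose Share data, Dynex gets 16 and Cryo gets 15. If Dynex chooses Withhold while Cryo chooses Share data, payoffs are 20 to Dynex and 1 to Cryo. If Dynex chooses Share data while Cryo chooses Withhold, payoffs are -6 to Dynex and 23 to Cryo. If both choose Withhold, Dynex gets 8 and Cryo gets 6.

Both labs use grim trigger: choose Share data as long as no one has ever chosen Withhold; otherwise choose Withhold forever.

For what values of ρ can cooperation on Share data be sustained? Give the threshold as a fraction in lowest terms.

Dynex: cooperation gives 16 each period; deviation gives 20 once then 8 forever.
  16/(1−ρ) ≥ 20 + 8ρ/(1−ρ) ⇒ ρ ≥ 4/12 = 1/3.
Cryo: cooperation gives 15 each period; deviation gives 23 once then 6 forever.
  ρ ≥ 8/17.
Both must hold, so the binding constraint is Cryo's: ρ ≥ 8/17.

8/17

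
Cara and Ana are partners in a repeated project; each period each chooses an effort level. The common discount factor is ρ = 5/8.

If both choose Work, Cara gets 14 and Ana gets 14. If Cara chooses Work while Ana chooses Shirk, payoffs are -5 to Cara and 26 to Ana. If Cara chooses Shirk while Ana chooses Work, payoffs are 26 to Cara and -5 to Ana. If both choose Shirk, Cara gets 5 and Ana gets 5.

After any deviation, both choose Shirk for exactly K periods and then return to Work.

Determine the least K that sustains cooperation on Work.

4

No profitable deviation requires (14−5)(ρ+…+ρ^K) ≥ 26−14, i.e. ρ+…+ρ^K ≥ 4/3 ≈ 1.3333.
With ρ = 5/8, the partial sums are K=1: 0.6250, K=2: 1.0156, K=3: 1.2598, K=4: 1.4124.
K = 4 is the first length at which the sum reaches 1.3333.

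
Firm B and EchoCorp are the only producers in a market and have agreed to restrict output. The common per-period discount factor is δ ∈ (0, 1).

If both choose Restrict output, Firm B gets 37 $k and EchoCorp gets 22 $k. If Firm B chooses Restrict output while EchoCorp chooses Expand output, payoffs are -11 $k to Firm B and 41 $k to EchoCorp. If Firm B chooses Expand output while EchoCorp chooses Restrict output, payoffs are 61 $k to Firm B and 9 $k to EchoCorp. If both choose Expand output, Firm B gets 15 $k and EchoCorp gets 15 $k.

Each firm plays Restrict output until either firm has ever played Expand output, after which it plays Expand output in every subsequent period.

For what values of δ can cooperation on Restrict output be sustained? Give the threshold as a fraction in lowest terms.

19/26

Firm B: cooperation gives 37 each period; deviation gives 61 once then 15 forever.
  37/(1−δ) ≥ 61 + 15δ/(1−δ) ⇒ δ ≥ 24/46 = 12/23.
EchoCorp: cooperation gives 22 each period; deviation gives 41 once then 15 forever.
  δ ≥ 19/26.
Both must hold, so the binding constraint is EchoCorp's: δ ≥ 19/26.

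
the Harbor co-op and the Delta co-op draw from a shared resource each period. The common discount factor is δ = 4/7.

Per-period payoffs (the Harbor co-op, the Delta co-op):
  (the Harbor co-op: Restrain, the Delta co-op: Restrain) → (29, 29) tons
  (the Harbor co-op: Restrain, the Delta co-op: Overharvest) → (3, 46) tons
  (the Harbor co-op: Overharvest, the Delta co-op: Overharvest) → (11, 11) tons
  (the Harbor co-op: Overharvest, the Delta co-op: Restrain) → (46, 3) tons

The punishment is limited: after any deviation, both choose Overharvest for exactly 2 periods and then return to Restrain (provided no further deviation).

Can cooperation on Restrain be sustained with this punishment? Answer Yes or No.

A one-shot deviation gives 46 now, then 11 for 2 periods, then back to 29.
Gain from deviating: (46−29) today; loss: (29−11) in each of the next 2 periods.
No-deviation condition: (29−11)(δ+…+δ^2) ≥ 46−29, i.e. δ+…+δ^2 ≥ 17/18.
At δ = 4/7: δ+…+δ^2 = 0.8980 < 0.9444.
So cooperation is not sustainable.

No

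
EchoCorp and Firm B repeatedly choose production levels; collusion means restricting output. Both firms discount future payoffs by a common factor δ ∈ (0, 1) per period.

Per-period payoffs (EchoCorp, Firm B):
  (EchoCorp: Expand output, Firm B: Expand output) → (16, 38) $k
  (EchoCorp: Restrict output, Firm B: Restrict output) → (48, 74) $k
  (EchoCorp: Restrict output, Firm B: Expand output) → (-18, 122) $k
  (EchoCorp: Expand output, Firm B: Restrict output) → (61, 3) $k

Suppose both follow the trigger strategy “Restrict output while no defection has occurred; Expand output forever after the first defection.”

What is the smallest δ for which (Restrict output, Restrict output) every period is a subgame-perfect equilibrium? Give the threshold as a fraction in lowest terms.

EchoCorp's threshold: (61−48)/(61−16) = 13/45.
Firm B's threshold: (122−74)/(122−38) = 4/7.
13/45 < 4/7, so Firm B binds and δ* = 4/7.

4/7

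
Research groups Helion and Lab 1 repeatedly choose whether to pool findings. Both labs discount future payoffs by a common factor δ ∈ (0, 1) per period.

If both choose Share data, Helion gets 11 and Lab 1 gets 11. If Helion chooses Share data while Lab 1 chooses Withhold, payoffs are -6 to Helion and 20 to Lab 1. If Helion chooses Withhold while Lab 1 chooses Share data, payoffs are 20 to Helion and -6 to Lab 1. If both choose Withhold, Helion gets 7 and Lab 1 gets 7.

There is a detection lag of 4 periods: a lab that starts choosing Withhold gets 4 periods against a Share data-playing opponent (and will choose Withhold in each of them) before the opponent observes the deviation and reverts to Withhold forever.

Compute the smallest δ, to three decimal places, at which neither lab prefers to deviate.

The best deviation is to choose Withhold for all 4 undetected periods, earning 20 each, then 7 forever once detected.
Deviation value: 20(1−δ^4)/(1−δ) + 7δ^4/(1−δ); cooperation value: 11/(1−δ).
IC: 11 ≥ 20(1−δ^4) + 7δ^4 = 20 − 13δ^4.
So δ^4 ≥ 9/13, giving δ ≥ (9/13)^(1/4) ≈ 0.912.

0.912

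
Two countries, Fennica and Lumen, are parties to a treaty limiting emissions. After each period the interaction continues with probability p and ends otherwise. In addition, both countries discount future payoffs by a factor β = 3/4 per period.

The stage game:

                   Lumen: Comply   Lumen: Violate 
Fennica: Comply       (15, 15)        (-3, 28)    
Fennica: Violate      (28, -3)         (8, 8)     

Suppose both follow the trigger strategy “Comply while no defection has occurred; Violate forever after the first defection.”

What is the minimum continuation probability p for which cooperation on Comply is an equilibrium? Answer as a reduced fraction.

With continuation probability p and discount β, the effective per-period discount factor is βp.
Grim-trigger IC: βp ≥ (28−15)/(28−8) = 13/20.
So p ≥ (13/20)/(3/4) = 13/15.

13/15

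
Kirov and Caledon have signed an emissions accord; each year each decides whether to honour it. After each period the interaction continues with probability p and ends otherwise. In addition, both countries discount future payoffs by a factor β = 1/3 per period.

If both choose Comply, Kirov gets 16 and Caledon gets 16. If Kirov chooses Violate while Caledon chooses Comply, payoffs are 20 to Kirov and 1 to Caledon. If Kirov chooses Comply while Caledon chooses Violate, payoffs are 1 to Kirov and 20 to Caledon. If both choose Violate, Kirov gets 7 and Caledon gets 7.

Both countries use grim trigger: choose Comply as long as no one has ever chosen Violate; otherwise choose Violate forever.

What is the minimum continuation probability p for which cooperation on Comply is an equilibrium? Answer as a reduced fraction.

With continuation probability p and discount β, the effective per-period discount factor is βp.
Grim-trigger IC: βp ≥ (20−16)/(20−7) = 4/13.
So p ≥ (4/13)/(1/3) = 12/13.

12/13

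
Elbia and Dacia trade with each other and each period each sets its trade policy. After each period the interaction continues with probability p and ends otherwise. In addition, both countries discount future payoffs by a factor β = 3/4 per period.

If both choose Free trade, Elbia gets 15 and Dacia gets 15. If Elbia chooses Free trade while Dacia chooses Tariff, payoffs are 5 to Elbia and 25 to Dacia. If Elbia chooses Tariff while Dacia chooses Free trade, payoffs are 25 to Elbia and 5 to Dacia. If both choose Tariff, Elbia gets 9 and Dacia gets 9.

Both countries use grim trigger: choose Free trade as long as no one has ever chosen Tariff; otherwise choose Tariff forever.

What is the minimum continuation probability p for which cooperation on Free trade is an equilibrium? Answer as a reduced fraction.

5/6

With continuation probability p and discount β, the effective per-period discount factor is βp.
Grim-trigger IC: βp ≥ (25−15)/(25−9) = 5/8.
So p ≥ (5/8)/(3/4) = 5/6.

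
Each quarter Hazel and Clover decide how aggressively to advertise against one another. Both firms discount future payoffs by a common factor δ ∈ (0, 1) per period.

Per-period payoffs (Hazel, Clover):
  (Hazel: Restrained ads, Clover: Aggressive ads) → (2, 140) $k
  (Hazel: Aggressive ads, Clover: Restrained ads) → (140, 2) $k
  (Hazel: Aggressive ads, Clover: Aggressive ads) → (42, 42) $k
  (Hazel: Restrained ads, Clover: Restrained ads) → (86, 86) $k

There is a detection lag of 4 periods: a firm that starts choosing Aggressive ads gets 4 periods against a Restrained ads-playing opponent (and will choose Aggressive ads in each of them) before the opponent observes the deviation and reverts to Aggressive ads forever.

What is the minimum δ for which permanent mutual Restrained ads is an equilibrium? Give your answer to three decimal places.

The best deviation is to choose Aggressive ads for all 4 undetected periods, earning 140 each, then 42 forever once detected.
Deviation value: 140(1−δ^4)/(1−δ) + 42δ^4/(1−δ); cooperation value: 86/(1−δ).
IC: 86 ≥ 140(1−δ^4) + 42δ^4 = 140 − 98δ^4.
So δ^4 ≥ 54/98 = 27/49, giving δ ≥ (27/49)^(1/4) ≈ 0.862.

0.862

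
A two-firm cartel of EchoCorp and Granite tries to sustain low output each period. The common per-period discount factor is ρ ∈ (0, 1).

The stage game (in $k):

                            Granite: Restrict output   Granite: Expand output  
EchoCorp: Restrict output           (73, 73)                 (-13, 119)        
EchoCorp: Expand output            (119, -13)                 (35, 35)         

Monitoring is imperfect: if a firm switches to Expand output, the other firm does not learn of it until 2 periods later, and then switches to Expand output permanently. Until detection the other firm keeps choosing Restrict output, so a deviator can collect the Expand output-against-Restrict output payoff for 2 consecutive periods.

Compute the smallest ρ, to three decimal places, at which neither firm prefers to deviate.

Deviating for the 2 undetected periods gains 119−73 = 46 per period over cooperation, then loses 73−35 = 38 per period forever once punishment starts.
Gain: 46(1 + ρ + … + ρ^1); loss: 38·ρ^2/(1−ρ).
No profitable deviation ⇔ 46(1−ρ^2) ≤ 38·ρ^2, i.e. ρ^2 ≥ 46/(46+38) = 23/42.
Hence ρ ≥ (23/42)^(1/2) ≈ 0.740.

0.740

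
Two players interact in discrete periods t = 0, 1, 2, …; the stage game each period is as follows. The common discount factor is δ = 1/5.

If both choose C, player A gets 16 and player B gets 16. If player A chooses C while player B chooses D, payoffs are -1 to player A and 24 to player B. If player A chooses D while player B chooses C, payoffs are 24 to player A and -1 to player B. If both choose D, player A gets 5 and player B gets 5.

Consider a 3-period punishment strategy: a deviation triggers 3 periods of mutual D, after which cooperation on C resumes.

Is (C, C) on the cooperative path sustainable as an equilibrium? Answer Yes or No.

No

IC: δ+…+δ^3 ≥ (24−16)/(16−5) = 8/11.
At δ = 1/5: partial sum = 0.2480 < 0.7273. Cooperation not sustainable.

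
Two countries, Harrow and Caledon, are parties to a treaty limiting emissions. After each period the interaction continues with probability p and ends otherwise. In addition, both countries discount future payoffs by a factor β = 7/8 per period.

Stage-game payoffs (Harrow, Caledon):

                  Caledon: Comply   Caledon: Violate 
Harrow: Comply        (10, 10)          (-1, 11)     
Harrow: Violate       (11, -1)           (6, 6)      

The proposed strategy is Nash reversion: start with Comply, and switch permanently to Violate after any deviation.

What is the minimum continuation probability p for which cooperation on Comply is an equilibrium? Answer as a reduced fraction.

8/35

Expected continuation weight on next period's payoff is β·p = 7/8·p, which plays the role of the discount factor.
Cooperation requires 7/8·p ≥ (11−10)/(11−6) = 1/5, hence p ≥ 8/35.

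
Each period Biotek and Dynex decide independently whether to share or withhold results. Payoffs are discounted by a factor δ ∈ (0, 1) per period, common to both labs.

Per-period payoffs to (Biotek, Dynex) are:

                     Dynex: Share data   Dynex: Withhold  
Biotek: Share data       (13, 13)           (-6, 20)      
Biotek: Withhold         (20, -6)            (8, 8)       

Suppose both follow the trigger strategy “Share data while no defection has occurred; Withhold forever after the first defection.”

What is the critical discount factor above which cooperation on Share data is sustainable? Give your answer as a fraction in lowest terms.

7/12

Under grim trigger the critical discount factor is (T−C)/(T−P) with T = 20, C = 13, P = 8.
δ* = (20−13)/(20−8) = 7/12.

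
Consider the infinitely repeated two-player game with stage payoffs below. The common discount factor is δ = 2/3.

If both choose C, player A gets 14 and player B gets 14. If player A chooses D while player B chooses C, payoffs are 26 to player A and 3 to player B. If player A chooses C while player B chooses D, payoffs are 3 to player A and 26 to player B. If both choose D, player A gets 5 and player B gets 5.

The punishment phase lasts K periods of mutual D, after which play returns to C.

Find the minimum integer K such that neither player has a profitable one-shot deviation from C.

IC: δ(1−δ^K)/(1−δ) ≥ (26−14)/(14−5) = 4/3.
With δ = 2/3: need 1 − δ^K ≥ 4/3·(1−2/3)/(2/3), i.e. δ^K ≤ 0.3333.
Since (2/3)^2 = 0.4444 and (2/3)^3 = 0.2963, the smallest such K is 3.

3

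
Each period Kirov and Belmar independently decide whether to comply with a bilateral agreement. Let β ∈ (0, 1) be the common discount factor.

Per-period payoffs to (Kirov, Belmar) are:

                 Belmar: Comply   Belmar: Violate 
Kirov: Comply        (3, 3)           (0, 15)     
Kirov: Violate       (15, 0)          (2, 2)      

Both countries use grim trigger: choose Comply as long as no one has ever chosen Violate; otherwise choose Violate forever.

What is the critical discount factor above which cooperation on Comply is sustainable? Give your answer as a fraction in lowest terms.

12/13

3/(1−β) ≥ 15 + 2β/(1−β)
3 ≥ 15 − 13β
β ≥ 12/13.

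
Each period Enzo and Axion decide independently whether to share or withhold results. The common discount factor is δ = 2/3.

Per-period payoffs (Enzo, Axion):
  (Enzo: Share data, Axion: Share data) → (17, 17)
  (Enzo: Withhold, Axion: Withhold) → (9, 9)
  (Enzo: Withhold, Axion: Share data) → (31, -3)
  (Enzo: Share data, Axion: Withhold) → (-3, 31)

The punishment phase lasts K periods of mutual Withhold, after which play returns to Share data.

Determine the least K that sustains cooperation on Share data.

IC: δ(1−δ^K)/(1−δ) ≥ (31−17)/(17−9) = 7/4.
With δ = 2/3: need 1 − δ^K ≥ 7/4·(1−2/3)/(2/3), i.e. δ^K ≤ 0.1250.
Since (2/3)^5 = 0.1317 and (2/3)^6 = 0.0878, the smallest such K is 6.

6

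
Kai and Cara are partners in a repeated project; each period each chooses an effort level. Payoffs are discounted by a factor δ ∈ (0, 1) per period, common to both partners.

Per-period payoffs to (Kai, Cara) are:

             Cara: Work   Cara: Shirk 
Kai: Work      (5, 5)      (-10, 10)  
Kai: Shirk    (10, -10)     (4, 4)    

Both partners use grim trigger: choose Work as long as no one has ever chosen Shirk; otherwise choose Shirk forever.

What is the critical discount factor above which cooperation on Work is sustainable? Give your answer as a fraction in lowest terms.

5/6

Cooperation forever yields 5 each period: 5/(1−δ).
Deviating yields 10 once, then 4 forever: 10 + 4δ/(1−δ).
No profitable deviation requires 5/(1−δ) ≥ 10 + 4δ/(1−δ).
Multiplying by (1−δ): 5 ≥ 10(1−δ) + 4δ = 10 − 6δ.
So 6δ ≥ 5, i.e. δ ≥ 5/6.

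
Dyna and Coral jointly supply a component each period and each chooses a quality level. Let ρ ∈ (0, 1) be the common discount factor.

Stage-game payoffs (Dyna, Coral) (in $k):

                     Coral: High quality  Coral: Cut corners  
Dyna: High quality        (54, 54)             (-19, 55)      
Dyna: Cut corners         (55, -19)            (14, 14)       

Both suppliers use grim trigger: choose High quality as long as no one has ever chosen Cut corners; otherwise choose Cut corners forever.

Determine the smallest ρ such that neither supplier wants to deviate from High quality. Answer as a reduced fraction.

1/41

54/(1−ρ) ≥ 55 + 14ρ/(1−ρ)
54 ≥ 55 − 41ρ
ρ ≥ 1/41.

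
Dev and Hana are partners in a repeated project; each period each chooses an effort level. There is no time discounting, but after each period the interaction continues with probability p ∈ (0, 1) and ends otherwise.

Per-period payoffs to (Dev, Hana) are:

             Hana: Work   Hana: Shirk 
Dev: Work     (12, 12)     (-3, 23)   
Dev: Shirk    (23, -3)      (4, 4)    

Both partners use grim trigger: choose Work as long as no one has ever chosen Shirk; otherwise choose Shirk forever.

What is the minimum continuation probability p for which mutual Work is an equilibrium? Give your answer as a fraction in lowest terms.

With no time discounting, the continuation probability p plays the role of the discount factor.
Grim-trigger IC: 12/(1−p) ≥ 23 + 4p/(1−p) ⇒ p ≥ (23−12)/(23−4) = 11/19.

11/19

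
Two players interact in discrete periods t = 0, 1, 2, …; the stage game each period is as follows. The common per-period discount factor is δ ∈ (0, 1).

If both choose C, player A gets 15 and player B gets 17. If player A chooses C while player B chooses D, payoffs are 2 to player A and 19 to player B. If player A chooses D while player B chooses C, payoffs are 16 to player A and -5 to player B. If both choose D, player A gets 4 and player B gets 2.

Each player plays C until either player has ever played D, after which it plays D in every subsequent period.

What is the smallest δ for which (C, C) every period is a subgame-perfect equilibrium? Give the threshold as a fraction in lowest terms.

For player A: deviation gain 16−15 = 1, per-period punishment loss 15−4 = 11. IC gives δ ≥ 1/12.
For player B: gain 2, loss 15 per period, so δ ≥ 2/17.
The tighter constraint is player B's, so cooperation needs δ ≥ 2/17.

2/17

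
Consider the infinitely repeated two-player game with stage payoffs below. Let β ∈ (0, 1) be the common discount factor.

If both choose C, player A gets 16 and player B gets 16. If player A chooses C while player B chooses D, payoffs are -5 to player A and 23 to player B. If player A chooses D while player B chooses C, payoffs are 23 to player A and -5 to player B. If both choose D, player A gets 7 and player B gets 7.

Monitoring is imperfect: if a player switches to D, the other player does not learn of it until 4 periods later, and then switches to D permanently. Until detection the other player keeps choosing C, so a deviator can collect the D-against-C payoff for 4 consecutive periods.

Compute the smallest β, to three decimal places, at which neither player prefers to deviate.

0.813

The best deviation is to choose D for all 4 undetected periods, earning 23 each, then 7 forever once detected.
Deviation value: 23(1−β^4)/(1−β) + 7β^4/(1−β); cooperation value: 16/(1−β).
IC: 16 ≥ 23(1−β^4) + 7β^4 = 23 − 16β^4.
So β^4 ≥ 7/16, giving β ≥ (7/16)^(1/4) ≈ 0.813.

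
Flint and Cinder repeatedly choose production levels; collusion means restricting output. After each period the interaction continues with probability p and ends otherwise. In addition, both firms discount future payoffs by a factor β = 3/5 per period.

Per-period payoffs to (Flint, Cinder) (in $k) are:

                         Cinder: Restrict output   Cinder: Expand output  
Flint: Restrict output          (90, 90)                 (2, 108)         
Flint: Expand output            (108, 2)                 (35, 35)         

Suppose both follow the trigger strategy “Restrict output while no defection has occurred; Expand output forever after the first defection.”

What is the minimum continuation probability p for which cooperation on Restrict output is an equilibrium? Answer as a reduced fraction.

With continuation probability p and discount β, the effective per-period discount factor is βp.
Grim-trigger IC: βp ≥ (108−90)/(108−35) = 18/73.
So p ≥ (18/73)/(3/5) = 30/73.

30/73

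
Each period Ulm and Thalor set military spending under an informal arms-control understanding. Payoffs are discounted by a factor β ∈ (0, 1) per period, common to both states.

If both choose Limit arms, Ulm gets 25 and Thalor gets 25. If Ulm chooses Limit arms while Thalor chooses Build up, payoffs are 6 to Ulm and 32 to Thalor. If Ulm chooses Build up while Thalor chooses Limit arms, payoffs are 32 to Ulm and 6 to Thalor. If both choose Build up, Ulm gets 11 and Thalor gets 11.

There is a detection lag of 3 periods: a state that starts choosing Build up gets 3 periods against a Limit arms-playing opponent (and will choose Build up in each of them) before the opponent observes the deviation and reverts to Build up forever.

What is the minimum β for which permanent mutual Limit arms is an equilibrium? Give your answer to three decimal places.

0.693

The best deviation is to choose Build up for all 3 undetected periods, earning 32 each, then 11 forever once detected.
Deviation value: 32(1−β^3)/(1−β) + 11β^3/(1−β); cooperation value: 25/(1−β).
IC: 25 ≥ 32(1−β^3) + 11β^3 = 32 − 21β^3.
So β^3 ≥ 7/21 = 1/3, giving β ≥ (1/3)^(1/3) ≈ 0.693.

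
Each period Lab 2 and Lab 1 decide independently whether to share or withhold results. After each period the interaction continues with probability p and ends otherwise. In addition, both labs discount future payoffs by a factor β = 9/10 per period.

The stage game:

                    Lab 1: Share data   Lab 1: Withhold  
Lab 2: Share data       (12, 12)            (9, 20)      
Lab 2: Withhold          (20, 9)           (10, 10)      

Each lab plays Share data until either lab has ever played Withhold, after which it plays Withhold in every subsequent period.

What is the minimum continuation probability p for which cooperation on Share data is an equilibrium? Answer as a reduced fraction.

Expected continuation weight on next period's payoff is β·p = 9/10·p, which plays the role of the discount factor.
Cooperation requires 9/10·p ≥ (20−12)/(20−10) = 4/5, hence p ≥ 8/9.

8/9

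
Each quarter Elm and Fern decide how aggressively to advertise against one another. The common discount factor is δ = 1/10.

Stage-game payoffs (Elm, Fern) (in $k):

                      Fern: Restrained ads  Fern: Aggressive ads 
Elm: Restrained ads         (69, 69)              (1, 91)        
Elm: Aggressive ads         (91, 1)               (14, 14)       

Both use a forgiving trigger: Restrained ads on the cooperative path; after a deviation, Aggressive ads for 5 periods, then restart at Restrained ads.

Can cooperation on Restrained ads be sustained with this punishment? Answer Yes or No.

No

A one-shot deviation gives 91 now, then 14 for 5 periods, then back to 69.
Gain from deviating: (91−69) today; loss: (69−14) in each of the next 5 periods.
No-deviation condition: (69−14)(δ+…+δ^5) ≥ 91−69, i.e. δ+…+δ^5 ≥ 2/5.
At δ = 1/10: δ+…+δ^5 = 0.1111 < 0.4000.
So cooperation is not sustainable.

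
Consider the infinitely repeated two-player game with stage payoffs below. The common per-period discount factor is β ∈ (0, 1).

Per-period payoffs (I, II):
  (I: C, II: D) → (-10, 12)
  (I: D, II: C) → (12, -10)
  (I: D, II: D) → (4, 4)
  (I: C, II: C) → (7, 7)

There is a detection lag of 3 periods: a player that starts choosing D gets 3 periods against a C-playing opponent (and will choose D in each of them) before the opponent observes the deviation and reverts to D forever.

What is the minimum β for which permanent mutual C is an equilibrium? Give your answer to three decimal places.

0.855

The best deviation is to choose D for all 3 undetected periods, earning 12 each, then 4 forever once detected.
Deviation value: 12(1−β^3)/(1−β) + 4β^3/(1−β); cooperation value: 7/(1−β).
IC: 7 ≥ 12(1−β^3) + 4β^3 = 12 − 8β^3.
So β^3 ≥ 5/8, giving β ≥ (5/8)^(1/3) ≈ 0.855.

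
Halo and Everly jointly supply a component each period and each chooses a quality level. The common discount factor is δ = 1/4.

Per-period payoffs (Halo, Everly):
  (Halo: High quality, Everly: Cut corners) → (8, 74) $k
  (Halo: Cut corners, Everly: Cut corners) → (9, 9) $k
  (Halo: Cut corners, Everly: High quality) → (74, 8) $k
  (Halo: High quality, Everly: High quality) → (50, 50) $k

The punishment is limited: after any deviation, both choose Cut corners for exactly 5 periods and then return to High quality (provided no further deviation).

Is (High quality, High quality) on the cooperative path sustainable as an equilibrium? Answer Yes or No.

No

Comparing payoff streams over the 6 periods until play realigns: cooperate → 50(1+δ+…+δ^5); deviate → 74 + 9(δ+…+δ^5).
Cooperation is sustained iff (50−9)(δ+…+δ^5) ≥ 74−50.
δ+…+δ^5 = 1/4·(1−(1/4)^5)/(1−1/4) = 0.3330, and (74−50)/(50−9) = 0.5854.
0.3330 < 0.5854, so cooperation is not sustainable.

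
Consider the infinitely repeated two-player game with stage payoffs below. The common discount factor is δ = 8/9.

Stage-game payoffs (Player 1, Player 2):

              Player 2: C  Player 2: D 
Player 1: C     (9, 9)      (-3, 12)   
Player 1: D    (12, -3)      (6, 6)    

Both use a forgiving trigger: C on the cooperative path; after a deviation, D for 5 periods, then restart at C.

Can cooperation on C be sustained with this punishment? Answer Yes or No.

Yes

Comparing payoff streams over the 6 periods until play realigns: cooperate → 9(1+δ+…+δ^5); deviate → 12 + 6(δ+…+δ^5).
Cooperation is sustained iff (9−6)(δ+…+δ^5) ≥ 12−9.
δ+…+δ^5 = 8/9·(1−(8/9)^5)/(1−8/9) = 3.5606, and (12−9)/(9−6) = 1.0000.
3.5606 ≥ 1.0000, so cooperation is sustainable.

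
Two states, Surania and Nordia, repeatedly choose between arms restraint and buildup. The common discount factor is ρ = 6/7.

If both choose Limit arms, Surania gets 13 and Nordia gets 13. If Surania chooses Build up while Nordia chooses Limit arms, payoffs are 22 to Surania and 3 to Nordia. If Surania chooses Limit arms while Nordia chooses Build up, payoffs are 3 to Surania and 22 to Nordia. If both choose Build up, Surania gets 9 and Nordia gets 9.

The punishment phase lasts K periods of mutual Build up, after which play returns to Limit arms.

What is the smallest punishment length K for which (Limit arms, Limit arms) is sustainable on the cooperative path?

No profitable deviation requires (13−9)(ρ+…+ρ^K) ≥ 22−13, i.e. ρ+…+ρ^K ≥ 9/4 ≈ 2.2500.
With ρ = 6/7, the partial sums are K=1: 0.8571, K=2: 1.5918, K=3: 2.2216, K=4: 2.7613.
K = 4 is the first length at which the sum reaches 2.2500.

4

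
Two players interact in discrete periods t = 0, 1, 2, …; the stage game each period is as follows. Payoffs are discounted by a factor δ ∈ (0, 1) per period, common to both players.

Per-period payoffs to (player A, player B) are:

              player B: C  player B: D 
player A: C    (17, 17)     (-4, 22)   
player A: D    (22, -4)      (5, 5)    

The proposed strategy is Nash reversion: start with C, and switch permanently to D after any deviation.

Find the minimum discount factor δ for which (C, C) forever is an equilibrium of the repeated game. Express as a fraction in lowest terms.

Under grim trigger the critical discount factor is (T−C)/(T−P) with T = 22, C = 17, P = 5.
δ* = (22−17)/(22−5) = 5/17.

5/17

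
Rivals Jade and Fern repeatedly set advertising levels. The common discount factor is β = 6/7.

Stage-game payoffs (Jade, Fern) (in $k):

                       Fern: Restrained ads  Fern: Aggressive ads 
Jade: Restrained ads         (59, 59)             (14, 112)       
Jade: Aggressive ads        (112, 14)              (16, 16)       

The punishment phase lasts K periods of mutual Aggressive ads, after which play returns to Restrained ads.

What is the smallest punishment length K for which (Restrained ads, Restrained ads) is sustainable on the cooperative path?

Need Σ_{k=1}^{K} β^k ≥ (112−59)/(59−16) = 1.2326 at β = 6/7.
At K = 1 the sum is 0.8571 < 1.2326; at K = 2 it is 1.5918 ≥ 1.2326.
So the minimum punishment length is K = 2.

2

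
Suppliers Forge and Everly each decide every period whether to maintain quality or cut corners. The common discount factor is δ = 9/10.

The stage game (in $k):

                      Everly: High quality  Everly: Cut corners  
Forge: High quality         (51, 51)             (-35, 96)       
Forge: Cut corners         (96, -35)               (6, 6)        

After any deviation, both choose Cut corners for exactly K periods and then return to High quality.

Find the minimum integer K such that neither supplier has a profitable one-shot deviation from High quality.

2

Need Σ_{k=1}^{K} δ^k ≥ (96−51)/(51−6) = 1.0000 at δ = 9/10.
At K = 1 the sum is 0.9000 < 1.0000; at K = 2 it is 1.7100 ≥ 1.0000.
So the minimum punishment length is K = 2.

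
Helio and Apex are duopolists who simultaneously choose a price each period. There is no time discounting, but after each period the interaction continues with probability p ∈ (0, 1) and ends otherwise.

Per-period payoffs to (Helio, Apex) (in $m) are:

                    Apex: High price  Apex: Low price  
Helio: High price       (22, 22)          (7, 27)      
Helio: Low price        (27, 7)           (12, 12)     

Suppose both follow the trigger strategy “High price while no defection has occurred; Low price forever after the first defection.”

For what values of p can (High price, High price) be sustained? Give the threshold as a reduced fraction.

Expected cooperation value is 22 + p·22 + p²·22 + … = 22/(1−p); deviation gives 27 + p·12/(1−p).
22 ≥ 27(1−p) + 12p ⇒ 15p ≥ 5 ⇒ p ≥ 5/15 = 1/3.

1/3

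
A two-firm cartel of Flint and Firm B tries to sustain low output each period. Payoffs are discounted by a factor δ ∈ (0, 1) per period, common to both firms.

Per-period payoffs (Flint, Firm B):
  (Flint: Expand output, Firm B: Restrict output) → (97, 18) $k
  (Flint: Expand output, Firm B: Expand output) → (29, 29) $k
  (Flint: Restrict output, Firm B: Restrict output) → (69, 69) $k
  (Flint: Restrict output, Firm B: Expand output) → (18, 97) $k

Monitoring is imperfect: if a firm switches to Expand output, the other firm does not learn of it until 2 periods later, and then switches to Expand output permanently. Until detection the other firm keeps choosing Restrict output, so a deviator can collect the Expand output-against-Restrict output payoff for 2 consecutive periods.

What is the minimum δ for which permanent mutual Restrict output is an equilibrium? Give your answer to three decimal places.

0.642

A deviator earns 97 for 2 periods, then 29 forever; cooperating earns 69 forever. Multiplying the IC by (1−δ):
69 ≥ 97(1−δ^2) + 29δ^2, so 68·δ^2 ≥ 28 and δ^2 ≥ 7/17.
δ ≥ (7/17)^(1/2) ≈ 0.642.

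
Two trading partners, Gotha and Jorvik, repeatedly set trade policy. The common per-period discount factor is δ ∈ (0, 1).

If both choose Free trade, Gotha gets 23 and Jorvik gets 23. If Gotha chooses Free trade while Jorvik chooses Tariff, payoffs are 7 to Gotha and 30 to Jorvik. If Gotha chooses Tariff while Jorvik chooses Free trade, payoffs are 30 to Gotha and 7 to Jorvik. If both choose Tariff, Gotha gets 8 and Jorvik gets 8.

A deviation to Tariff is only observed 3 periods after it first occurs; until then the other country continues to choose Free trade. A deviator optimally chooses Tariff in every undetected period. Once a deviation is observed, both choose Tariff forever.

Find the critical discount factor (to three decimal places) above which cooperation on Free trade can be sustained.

The best deviation is to choose Tariff for all 3 undetected periods, earning 30 each, then 8 forever once detected.
Deviation value: 30(1−δ^3)/(1−δ) + 8δ^3/(1−δ); cooperation value: 23/(1−δ).
IC: 23 ≥ 30(1−δ^3) + 8δ^3 = 30 − 22δ^3.
So δ^3 ≥ 7/22, giving δ ≥ (7/22)^(1/3) ≈ 0.683.

0.683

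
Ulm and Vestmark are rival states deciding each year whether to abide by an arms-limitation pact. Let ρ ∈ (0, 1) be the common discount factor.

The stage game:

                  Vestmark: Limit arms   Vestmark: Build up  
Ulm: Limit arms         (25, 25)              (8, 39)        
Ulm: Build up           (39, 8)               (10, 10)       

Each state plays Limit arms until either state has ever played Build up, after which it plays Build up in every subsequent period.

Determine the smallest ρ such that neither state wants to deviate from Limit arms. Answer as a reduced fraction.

One-period gain from deviating is 39 − 25 = 14. The loss is 25 − 10 = 15 in every subsequent period, with present value 15·ρ/(1−ρ).
Deviation is unprofitable when 15·ρ/(1−ρ) ≥ 14, i.e. ρ/(1−ρ) ≥ 14/15.
Equivalently ρ ≥ 14/(14+15) = 14/29.

14/29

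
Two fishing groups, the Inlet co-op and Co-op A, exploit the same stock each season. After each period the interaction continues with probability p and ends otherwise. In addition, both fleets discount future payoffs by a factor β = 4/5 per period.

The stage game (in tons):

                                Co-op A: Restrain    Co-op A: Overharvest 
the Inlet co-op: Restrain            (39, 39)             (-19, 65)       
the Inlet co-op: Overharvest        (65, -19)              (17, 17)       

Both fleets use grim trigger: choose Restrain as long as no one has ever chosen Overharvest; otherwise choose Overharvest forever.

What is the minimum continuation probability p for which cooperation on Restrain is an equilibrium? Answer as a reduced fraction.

Expected continuation weight on next period's payoff is β·p = 4/5·p, which plays the role of the discount factor.
Cooperation requires 4/5·p ≥ (65−39)/(65−17) = 13/24, hence p ≥ 65/96.

65/96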